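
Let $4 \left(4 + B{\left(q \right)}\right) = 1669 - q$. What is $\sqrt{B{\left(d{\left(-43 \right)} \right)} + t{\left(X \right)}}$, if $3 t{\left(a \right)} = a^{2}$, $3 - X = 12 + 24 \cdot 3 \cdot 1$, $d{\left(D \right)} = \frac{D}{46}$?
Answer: $\frac{\sqrt{22010494}}{92} \approx 50.995$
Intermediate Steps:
$d{\left(D \right)} = \frac{D}{46}$ ($d{\left(D \right)} = D \frac{1}{46} = \frac{D}{46}$)
$X = -81$ ($X = 3 - \left(12 + 24 \cdot 3 \cdot 1\right) = 3 - \left(12 + 24 \cdot 3\right) = 3 - \left(12 + 72\right) = 3 - 84 = -81$)
$B{\left(q \right)} = \frac{1653}{4} - \frac{q}{4}$ ($B{\left(q \right)} = -4 + \frac{1669 - q}{4} = -4 - \left(- \frac{1669}{4} + \frac{q}{4}\right) = \frac{1653}{4} - \frac{q}{4}$)
$t{\left(a \right)} = \frac{a^{2}}{3}$
$\sqrt{B{\left(d{\left(-43 \right)} \right)} + t{\left(X \right)}} = \sqrt{\left(\frac{1653}{4} - \frac{\frac{1}{46} \left(-43\right)}{4}\right) + \frac{\left(-81\right)^{2}}{3}} = \sqrt{\left(\frac{1653}{4} - - \frac{43}{184}\right) + \frac{1}{3} \cdot 6561} = \sqrt{\left(\frac{1653}{4} + \frac{43}{184}\right) + 2187} = \sqrt{\frac{76081}{184} + 2187} = \sqrt{\frac{478489}{184}} = \frac{\sqrt{22010494}}{92}$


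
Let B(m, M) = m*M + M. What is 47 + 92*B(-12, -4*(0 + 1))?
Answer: 4095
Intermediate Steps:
B(m, M) = M + M*m (B(m, M) = M*m + M = M + M*m)
47 + 92*B(-12, -4*(0 + 1)) = 47 + 92*((-4*(0 + 1))*(1 - 12)) = 47 + 92*(-4*1*(-11)) = 47 + 92*(-4*(-11)) = 47 + 92*44 = 47 + 4048 = 4095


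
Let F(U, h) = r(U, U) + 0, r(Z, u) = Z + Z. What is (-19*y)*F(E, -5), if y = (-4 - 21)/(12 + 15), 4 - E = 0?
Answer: 3800/27 ≈ 140.74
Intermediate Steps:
r(Z, u) = 2*Z
E = 4 (E = 4 - 1*0 = 4 + 0 = 4)
F(U, h) = 2*U (F(U, h) = 2*U + 0 = 2*U)
y = -25/27 ≈ -0.92593
(-19*y)*F(E, -5) = (-19*(-25/27))*(2*4) = (475/27)*8 = 3800/27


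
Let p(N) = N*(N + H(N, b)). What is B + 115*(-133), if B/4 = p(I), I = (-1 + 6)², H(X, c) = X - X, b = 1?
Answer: -12795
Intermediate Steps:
H(X, c) = 0
I = 25 (I = 5² = 25)
p(N) = N² (p(N) = N*(N + 0) = N*N = N²)
B = 2500 (B = 4*25² = 4*625 = 2500)
B + 115*(-133) = 2500 + 115*(-133) = 2500 - 15295 = -12795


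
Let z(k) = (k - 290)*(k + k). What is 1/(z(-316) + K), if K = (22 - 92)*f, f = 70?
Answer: 1/378092 ≈ 2.6449e-6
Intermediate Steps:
K = -4900 (K = (22 - 92)*70 = -70*70 = -4900)
z(k) = 2*k*(-290 + k) (z(k) = (-290 + k)*(2*k) = 2*k*(-290 + k))
1/(z(-316) + K) = 1/(2*(-316)*(-290 - 316) - 4900) = 1/(2*(-316)*(-606) - 4900) = 1/(382992 - 4900) = 1/378092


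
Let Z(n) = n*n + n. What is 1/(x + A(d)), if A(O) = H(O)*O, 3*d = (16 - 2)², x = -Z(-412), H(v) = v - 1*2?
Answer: -9/1486748 ≈ -6.0535e-6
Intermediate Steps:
Z(n) = n + n² (Z(n) = n² + n = n + n²)
H(v) = -2 + v (H(v) = v - 2 = -2 + v)
x = -169332 (x = -(-412)*(1 - 412) = -(-412)*(-411) = -1*169332 = -169332)
d = 196/3 (d = (16 - 2)²/3 = (⅓)*14² = (⅓)*196 = 196/3 ≈ 65.333)
A(O) = O*(-2 + O) (A(O) = (-2 + O)*O = O*(-2 + O))
1/(x + A(d)) = 1/(-169332 + 196*(-2 + 196/3)/3) = 1/(-169332 + (196/3)*(190/3)) = 1/(-169332 + 37240/9) = 1/(-1486748/9) = -9/1486748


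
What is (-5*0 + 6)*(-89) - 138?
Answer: -672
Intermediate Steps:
(-5*0 + 6)*(-89) - 138 = (0 + 6)*(-89) - 138 = 6*(-89) - 138 = -534 - 138 = -672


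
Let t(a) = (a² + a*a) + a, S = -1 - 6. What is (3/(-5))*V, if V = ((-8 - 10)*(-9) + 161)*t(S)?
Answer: -88179/5 ≈ -17636.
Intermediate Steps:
S = -7
t(a) = a + 2*a² (t(a) = (a² + a²) + a = 2*a² + a = a + 2*a²)
V = 29393 (V = ((-8 - 10)*(-9) + 161)*(-7*(1 + 2*(-7))) = (-18*(-9) + 161)*(-7*(1 - 14)) = (162 + 161)*(-7*(-13)) = 323*91 = 29393)
(3/(-5))*V = (3/(-5))*29393 = (3*(-⅕))*29393 = -⅗*29393 = -88179/5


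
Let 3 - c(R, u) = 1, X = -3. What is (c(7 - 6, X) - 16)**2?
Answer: 196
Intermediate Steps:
c(R, u) = 2 (c(R, u) = 3 - 1*1 = 3 - 1 = 2)
(c(7 - 6, X) - 16)**2 = (2 - 16)**2 = (-14)**2 = 196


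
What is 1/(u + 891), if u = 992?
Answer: 1/1883 ≈ 0.00053107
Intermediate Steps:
1/(u + 891) = 1/(992 + 891) = 1/1883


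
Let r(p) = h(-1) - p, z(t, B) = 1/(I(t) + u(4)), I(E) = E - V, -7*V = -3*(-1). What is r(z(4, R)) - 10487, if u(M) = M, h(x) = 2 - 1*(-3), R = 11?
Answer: -618445/59 ≈ -10482.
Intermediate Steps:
h(x) = 5 (h(x) = 2 + 3 = 5)
V = -3/7 (V = -(-3)*(-1)/7 = -⅐*3 = -3/7 ≈ -0.42857)
I(E) = 3/7 + E (I(E) = E - 1*(-3/7) = E + 3/7 = 3/7 + E)
z(t, B) = 1/(31/7 + t) (z(t, B) = 1/((3/7 + t) + 4) = 1/(31/7 + t))
r(p) = 5 - p
r(z(4, R)) - 10487 = (5 - 7/(31 + 7*4)) - 10487 = (5 - 7/(31 + 28)) - 10487 = (5 - 7/59) - 10487 = 288/59 - 10487 = -618445/59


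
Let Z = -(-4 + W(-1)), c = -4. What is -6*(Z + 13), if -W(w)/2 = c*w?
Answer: -150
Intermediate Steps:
W(w) = 8*w (W(w) = -(-8)*w = 8*w)
Z = 12 (Z = -(-4 + 8*(-1)) = -(-4 - 8) = -1*(-12) = 12)
-6*(Z + 13) = -6*(12 + 13) = -6*25 = -150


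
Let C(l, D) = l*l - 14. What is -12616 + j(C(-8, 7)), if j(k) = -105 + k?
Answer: -12671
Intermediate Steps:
C(l, D) = -14 + l² (C(l, D) = l² - 14 = -14 + l²)
-12616 + j(C(-8, 7)) = -12616 + (-105 + (-14 + (-8)²)) = -12616 + (-105 + (-14 + 64)) = -12616 + (-105 + 50) = -12616 - 55 = -12671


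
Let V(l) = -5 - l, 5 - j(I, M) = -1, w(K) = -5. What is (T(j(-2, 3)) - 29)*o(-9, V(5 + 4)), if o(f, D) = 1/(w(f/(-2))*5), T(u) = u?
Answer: 23/25 ≈ 0.92000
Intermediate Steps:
j(I, M) = 6 (j(I, M) = 5 - 1*(-1) = 5 + 1 = 6)
o(f, D) = -1/25 (o(f, D) = 1/(-5*5) = 1/(-25) = -1/25)
(T(j(-2, 3)) - 29)*o(-9, V(5 + 4)) = (6 - 29)*(-1/25) = -23*(-1/25) = 23/25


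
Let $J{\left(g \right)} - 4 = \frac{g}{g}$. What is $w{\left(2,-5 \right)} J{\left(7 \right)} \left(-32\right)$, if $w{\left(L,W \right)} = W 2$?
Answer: $1600$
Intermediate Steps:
$w{\left(L,W \right)} = 2 W$
$J{\left(g \right)} = 5$ ($J{\left(g \right)} = 4 + \frac{g}{g} = 4 + 1 = 5$)
$w{\left(2,-5 \right)} J{\left(7 \right)} \left(-32\right) = 2 \left(-5\right) 5 \left(-32\right) = \left(-10\right) 5 \left(-32\right) = \left(-50\right) \left(-32\right) = 1600$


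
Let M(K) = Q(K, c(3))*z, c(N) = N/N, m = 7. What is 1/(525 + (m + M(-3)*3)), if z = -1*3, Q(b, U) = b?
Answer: 1/559 ≈ 0.0017889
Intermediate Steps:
c(N) = 1
z = -3
M(K) = -3*K (M(K) = K*(-3) = -3*K)
1/(525 + (m + M(-3)*3)) = 1/(525 + (7 - 3*(-3)*3)) = 1/(525 + (7 + 9*3)) = 1/(525 + (7 + 27)) = 1/(525 + 34) = 1/559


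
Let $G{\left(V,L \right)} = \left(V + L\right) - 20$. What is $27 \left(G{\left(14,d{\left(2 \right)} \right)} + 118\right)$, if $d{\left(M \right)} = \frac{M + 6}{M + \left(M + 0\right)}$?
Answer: $3078$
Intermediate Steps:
$d{\left(M \right)} = \frac{6 + M}{2 M}$ ($d{\left(M \right)} = \frac{6 + M}{M + M} = \frac{6 + M}{2 M}$)
$G{\left(V,L \right)} = -20 + L + V$ ($G{\left(V,L \right)} = \left(L + V\right) - 20 = -20 + L + V$)
$27 \left(G{\left(14,d{\left(2 \right)} \right)} + 118\right) = 27 \left(\left(-20 + \frac{6 + 2}{2 \cdot 2} + 14\right) + 118\right) = 27 \left(\left(-20 + \frac{1}{2} \cdot \frac{1}{2} \cdot 8 + 14\right) + 118\right) = 27 \left(\left(-20 + 2 + 14\right) + 118\right) = 27 \left(-4 + 118\right) = 27 \cdot 114 = 3078$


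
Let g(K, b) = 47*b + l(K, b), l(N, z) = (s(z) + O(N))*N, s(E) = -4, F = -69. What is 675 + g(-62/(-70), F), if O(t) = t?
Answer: -3149179/1225 ≈ -2570.8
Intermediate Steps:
l(N, z) = N*(-4 + N) (l(N, z) = (-4 + N)*N = N*(-4 + N))
g(K, b) = 47*b + K*(-4 + K)
675 + g(-62/(-70), F) = 675 + (47*(-69) + (-62/(-70))*(-4 - 62/(-70))) = 675 + (-3243 + (-62*(-1/70))*(-4 - 62*(-1/70))) = 675 + (-3243 + 31*(-4 + 31/35)/35) = 675 + (-3243 + (31/35)*(-109/35)) = 675 + (-3243 - 3379/1225) = 675 - 3976054/1225 = -3149179/1225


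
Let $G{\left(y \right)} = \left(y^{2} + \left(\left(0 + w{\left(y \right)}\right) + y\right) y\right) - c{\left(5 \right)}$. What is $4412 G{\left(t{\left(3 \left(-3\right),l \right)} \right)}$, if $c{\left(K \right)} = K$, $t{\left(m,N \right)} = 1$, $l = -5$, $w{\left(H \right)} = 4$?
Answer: $4412$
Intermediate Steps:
$G{\left(y \right)} = -5 + y^{2} + y \left(4 + y\right)$ ($G{\left(y \right)} = \left(y^{2} + \left(\left(0 + 4\right) + y\right) y\right) - 5 = \left(y^{2} + \left(4 + y\right) y\right) - 5 = \left(y^{2} + y \left(4 + y\right)\right) - 5 = -5 + y^{2} + y \left(4 + y\right)$)
$4412 G{\left(t{\left(3 \left(-3\right),l \right)} \right)} = 4412 \left(-5 + 2 \cdot 1^{2} + 4 \cdot 1\right) = 4412 \left(-5 + 2 \cdot 1 + 4\right) = 4412 \left(-5 + 2 + 4\right) = 4412 \cdot 1 = 4412$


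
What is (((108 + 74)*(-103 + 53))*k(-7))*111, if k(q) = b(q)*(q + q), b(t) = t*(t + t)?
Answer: 1385857200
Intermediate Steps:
b(t) = 2*t**2 (b(t) = t*(2*t) = 2*t**2)
k(q) = 4*q**3 (k(q) = (2*q**2)*(q + q) = (2*q**2)*(2*q) = 4*q**3)
(((108 + 74)*(-103 + 53))*k(-7))*111 = (((108 + 74)*(-103 + 53))*(4*(-7)**3))*111 = ((182*(-50))*(4*(-343)))*111 = -9100*(-1372)*111 = 12485200*111 = 1385857200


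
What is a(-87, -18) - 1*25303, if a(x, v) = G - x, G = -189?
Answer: -25405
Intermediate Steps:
a(x, v) = -189 - x
a(-87, -18) - 1*25303 = (-189 - 1*(-87)) - 1*25303 = (-189 + 87) - 25303 = -102 - 25303 = -25405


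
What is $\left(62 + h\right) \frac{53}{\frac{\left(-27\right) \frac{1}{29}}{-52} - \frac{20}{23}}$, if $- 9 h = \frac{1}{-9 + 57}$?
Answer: $- \frac{12308475829}{3190212} \approx -3858.2$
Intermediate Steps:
$h = - \frac{1}{432}$ ($h = - \frac{1}{9 \left(-9 + 57\right)} = - \frac{1}{9 \cdot 48} = \left(- \frac{1}{9}\right) \frac{1}{48} = - \frac{1}{432} \approx -0.0023148$)
$\left(62 + h\right) \frac{53}{\frac{\left(-27\right) \frac{1}{29}}{-52} - \frac{20}{23}} = \left(62 - \frac{1}{432}\right) \frac{53}{\frac{\left(-27\right) \frac{1}{29}}{-52} - \frac{20}{23}} = \frac{26783 \frac{53}{\left(-27\right) \frac{1}{29} \left(- \frac{1}{52}\right) - \frac{20}{23}}}{432} = \frac{26783 \frac{53}{\left(- \frac{27}{29}\right) \left(- \frac{1}{52}\right) - \frac{20}{23}}}{432} = \frac{26783 \frac{53}{\frac{27}{1508} - \frac{20}{23}}}{432} = \frac{26783 \frac{53}{- \frac{29539}{34684}}}{432} = \frac{26783 \cdot 53 \left(- \frac{34684}{29539}\right)}{432} = \frac{26783}{432} \left(- \frac{1838252}{29539}\right) = - \frac{12308475829}{3190212}$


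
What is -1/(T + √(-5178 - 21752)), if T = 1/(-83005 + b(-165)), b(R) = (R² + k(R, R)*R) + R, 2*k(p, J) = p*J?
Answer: 4604015/285416987228829627 + 21196954120225*I*√26930/570833974457659254 ≈ 1.6131e-11 + 0.0060937*I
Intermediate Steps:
k(p, J) = J*p/2 (k(p, J) = (p*J)/2 = (J*p)/2 = J*p/2)
b(R) = R + R² + R³/2 (b(R) = (R² + (R*R/2)*R) + R = (R² + (R²/2)*R) + R = (R² + R³/2) + R = R + R² + R³/2)
T = -2/4604015 (T = 1/(-83005 - 165*(1 - 165 + (½)*(-165)²)) = 1/(-83005 - 165*(1 - 165 + (½)*27225)) = 1/(-83005 - 165*(1 - 165 + 27225/2)) = 1/(-83005 - 165*26897/2) = 1/(-83005 - 4438005/2) = 1/(-4604015/2) = -2/4604015 ≈ -4.3440e-7)
-1/(T + √(-5178 - 21752)) = -1/(-2/4604015 + √(-5178 - 21752)) = -1/(-2/4604015 + √(-26930)) = -1/(-2/4604015 + I*√26930)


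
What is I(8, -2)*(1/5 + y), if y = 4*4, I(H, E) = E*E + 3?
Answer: 567/5 ≈ 113.40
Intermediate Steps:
I(H, E) = 3 + E**2 (I(H, E) = E**2 + 3 = 3 + E**2)
y = 16
I(8, -2)*(1/5 + y) = (3 + (-2)**2)*(1/5 + 16) = (3 + 4)*(1/5 + 16) = 7*(81/5) = 567/5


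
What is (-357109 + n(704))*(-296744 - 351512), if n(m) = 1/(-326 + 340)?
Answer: 231498005600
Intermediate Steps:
n(m) = 1/14
(-357109 + n(704))*(-296744 - 351512) = (-357109 + 1/14)*(-296744 - 351512) = -4999525/14*(-648256) = 231498005600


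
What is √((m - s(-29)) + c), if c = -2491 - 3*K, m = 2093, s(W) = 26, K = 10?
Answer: I*√454 ≈ 21.307*I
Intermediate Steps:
c = -2521 (c = -2491 - 3*10 = -2491 - 30 = -2521)
√((m - s(-29)) + c) = √((2093 - 1*26) - 2521) = √((2093 - 26) - 2521) = √(2067 - 2521) = √(-454) = I*√454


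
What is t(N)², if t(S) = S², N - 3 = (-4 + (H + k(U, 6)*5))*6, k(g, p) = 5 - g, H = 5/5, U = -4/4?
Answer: 741200625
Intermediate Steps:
U = -1 (U = -4*¼ = -1)
H = 1 (H = 5*(⅕) = 1)
N = 165 (N = 3 + (-4 + (1 + (5 - 1*(-1))*5))*6 = 3 + (-4 + (1 + (5 + 1)*5))*6 = 3 + (-4 + (1 + 6*5))*6 = 3 + (-4 + (1 + 30))*6 = 3 + (-4 + 31)*6 = 3 + 27*6 = 3 + 162 = 165)
t(N)² = (165²)² = 27225² = 741200625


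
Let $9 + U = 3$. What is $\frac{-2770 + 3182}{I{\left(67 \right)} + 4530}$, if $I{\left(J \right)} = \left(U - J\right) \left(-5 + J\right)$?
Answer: $103$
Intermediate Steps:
$U = -6$ ($U = -9 + 3 = -6$)
$I{\left(J \right)} = \left(-6 - J\right) \left(-5 + J\right)$
$\frac{-2770 + 3182}{I{\left(67 \right)} + 4530} = \frac{-2770 + 3182}{\left(30 - 67 - 67^{2}\right) + 4530} = \frac{412}{\left(30 - 67 - 4489\right) + 4530} = \frac{412}{-4526 + 4530} = \frac{412}{4} = 412 \cdot \frac{1}{4} = 103$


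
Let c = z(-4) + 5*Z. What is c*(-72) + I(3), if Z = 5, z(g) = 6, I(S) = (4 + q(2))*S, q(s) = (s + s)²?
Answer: -2172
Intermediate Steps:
q(s) = 4*s² (q(s) = (2*s)² = 4*s²)
I(S) = 20*S (I(S) = (4 + 4*2²)*S = (4 + 4*4)*S = (4 + 16)*S = 20*S)
c = 31 (c = 6 + 5*5 = 6 + 25 = 31)
c*(-72) + I(3) = 31*(-72) + 20*3 = -2232 + 60 = -2172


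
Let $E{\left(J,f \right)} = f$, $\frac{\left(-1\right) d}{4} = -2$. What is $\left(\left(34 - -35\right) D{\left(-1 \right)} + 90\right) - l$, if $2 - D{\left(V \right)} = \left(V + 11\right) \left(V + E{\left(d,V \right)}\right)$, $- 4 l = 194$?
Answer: $\frac{3313}{2} \approx 1656.5$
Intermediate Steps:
$d = 8$ ($d = \left(-4\right) \left(-2\right) = 8$)
$l = - \frac{97}{2}$ ($l = \left(- \frac{1}{4}\right) 194 = - \frac{97}{2} \approx -48.5$)
$D{\left(V \right)} = 2 - 2 V \left(11 + V\right)$ ($D{\left(V \right)} = 2 - \left(V + 11\right) \left(V + V\right) = 2 - \left(11 + V\right) 2 V = 2 - 2 V \left(11 + V\right)$)
$\left(\left(34 - -35\right) D{\left(-1 \right)} + 90\right) - l = \left(\left(34 - -35\right) \left(2 - -22 - 2 \left(-1\right)^{2}\right) + 90\right) - - \frac{97}{2} = \left(\left(34 + 35\right) \left(2 + 22 - 2\right) + 90\right) + \frac{97}{2} = \left(69 \left(2 + 22 - 2\right) + 90\right) + \frac{97}{2} = \left(69 \cdot 22 + 90\right) + \frac{97}{2} = \left(1518 + 90\right) + \frac{97}{2} = 1608 + \frac{97}{2} = \frac{3313}{2}$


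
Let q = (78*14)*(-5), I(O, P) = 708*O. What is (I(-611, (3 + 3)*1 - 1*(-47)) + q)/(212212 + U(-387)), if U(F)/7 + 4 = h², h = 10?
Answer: -109512/53221 ≈ -2.0577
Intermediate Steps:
U(F) = 672 (U(F) = -28 + 7*10² = -28 + 7*100 = -28 + 700 = 672)
q = -5460 (q = 1092*(-5) = -5460)
(I(-611, (3 + 3)*1 - 1*(-47)) + q)/(212212 + U(-387)) = (708*(-611) - 5460)/(212212 + 672) = (-432588 - 5460)/212884 = -438048*1/212884 = -109512/53221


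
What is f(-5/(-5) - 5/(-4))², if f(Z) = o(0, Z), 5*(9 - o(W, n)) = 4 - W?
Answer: 1681/25 ≈ 67.240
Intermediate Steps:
o(W, n) = 41/5 + W/5 (o(W, n) = 9 - (4 - W)/5 = 9 + (-⅘ + W/5) = 41/5 + W/5)
f(Z) = 41/5 (f(Z) = 41/5 + (⅕)*0 = 41/5 + 0 = 41/5)
f(-5/(-5) - 5/(-4))² = (41/5)² = 1681/25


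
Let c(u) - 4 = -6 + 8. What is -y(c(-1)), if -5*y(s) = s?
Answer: 6/5 ≈ 1.2000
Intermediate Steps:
c(u) = 6 (c(u) = 4 + (-6 + 8) = 4 + 2 = 6)
y(s) = -s/5
-y(c(-1)) = -(-1)*6/5 = -1*(-6/5) = 6/5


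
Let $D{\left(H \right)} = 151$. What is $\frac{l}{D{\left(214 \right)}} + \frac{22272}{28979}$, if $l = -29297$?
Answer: $- \frac{845634691}{4375829} \approx -193.25$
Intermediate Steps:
$\frac{l}{D{\left(214 \right)}} + \frac{22272}{28979} = - \frac{29297}{151} + \frac{22272}{28979} = - \frac{845634691}{4375829}$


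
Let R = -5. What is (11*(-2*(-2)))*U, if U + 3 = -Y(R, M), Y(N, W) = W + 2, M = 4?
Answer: -396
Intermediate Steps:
Y(N, W) = 2 + W
U = -9 (U = -3 - (2 + 4) = -3 - 1*6 = -3 - 6 = -9)
(11*(-2*(-2)))*U = (11*(-2*(-2)))*(-9) = (11*4)*(-9) = 44*(-9) = -396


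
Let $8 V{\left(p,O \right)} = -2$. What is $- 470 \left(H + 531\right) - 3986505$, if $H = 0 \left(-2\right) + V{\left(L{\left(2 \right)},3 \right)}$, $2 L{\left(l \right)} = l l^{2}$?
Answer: $- \frac{8471915}{2} \approx -4.236 \cdot 10^{6}$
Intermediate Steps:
$L{\left(l \right)} = \frac{l^{3}}{2}$ ($L{\left(l \right)} = \frac{l l^{2}}{2} = \frac{l^{3}}{2}$)
$V{\left(p,O \right)} = - \frac{1}{4}$ ($V{\left(p,O \right)} = \frac{1}{8} \left(-2\right) = - \frac{1}{4}$)
$H = - \frac{1}{4}$ ($H = 0 \left(-2\right) - \frac{1}{4} = 0 - \frac{1}{4} = - \frac{1}{4} \approx -0.25$)
$- 470 \left(H + 531\right) - 3986505 = - 470 \left(- \frac{1}{4} + 531\right) - 3986505 = \left(-470\right) \frac{2123}{4} - 3986505 = - \frac{498905}{2} - 3986505 = - \frac{8471915}{2}$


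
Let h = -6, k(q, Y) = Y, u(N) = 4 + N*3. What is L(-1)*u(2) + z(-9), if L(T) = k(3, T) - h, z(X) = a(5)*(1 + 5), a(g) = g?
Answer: 80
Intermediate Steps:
u(N) = 4 + 3*N
z(X) = 30 (z(X) = 5*(1 + 5) = 5*6 = 30)
L(T) = 6 + T (L(T) = T - 1*(-6) = T + 6 = 6 + T)
L(-1)*u(2) + z(-9) = (6 - 1)*(4 + 3*2) + 30 = 5*(4 + 6) + 30 = 5*10 + 30 = 50 + 30 = 80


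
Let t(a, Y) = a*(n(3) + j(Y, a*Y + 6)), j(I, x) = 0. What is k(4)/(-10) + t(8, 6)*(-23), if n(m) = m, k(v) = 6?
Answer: -2763/5 ≈ -552.60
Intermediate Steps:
t(a, Y) = 3*a (t(a, Y) = a*(3 + 0) = a*3 = 3*a)
k(4)/(-10) + t(8, 6)*(-23) = 6/(-10) + (3*8)*(-23) = 6*(-⅒) + 24*(-23) = -⅗ - 552 = -2763/5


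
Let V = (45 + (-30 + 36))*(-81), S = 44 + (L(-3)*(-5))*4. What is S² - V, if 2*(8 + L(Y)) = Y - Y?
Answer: 45747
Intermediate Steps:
L(Y) = -8 (L(Y) = -8 + (Y - Y)/2 = -8 + (½)*0 = -8 + 0 = -8)
S = 204 (S = 44 - 8*(-5)*4 = 44 + 40*4 = 44 + 160 = 204)
V = -4131 (V = (45 + 6)*(-81) = 51*(-81) = -4131)
S² - V = 204² - 1*(-4131) = 41616 + 4131 = 45747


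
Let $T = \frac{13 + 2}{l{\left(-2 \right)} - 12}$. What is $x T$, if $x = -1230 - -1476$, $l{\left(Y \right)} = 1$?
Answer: $- \frac{3690}{11} \approx -335.45$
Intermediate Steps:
$x = 246$ ($x = -1230 + 1476 = 246$)
$T = - \frac{15}{11}$ ($T = \frac{13 + 2}{1 - 12} = \frac{15}{-11} = 15 \left(- \frac{1}{11}\right) = - \frac{15}{11} \approx -1.3636$)
$x T = 246 \left(- \frac{15}{11}\right) = - \frac{3690}{11}$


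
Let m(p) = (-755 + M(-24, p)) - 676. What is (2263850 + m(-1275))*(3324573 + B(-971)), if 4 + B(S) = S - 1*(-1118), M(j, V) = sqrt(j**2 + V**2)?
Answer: 7521900648004 + 9974148*sqrt(180689) ≈ 7.5261e+12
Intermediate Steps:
M(j, V) = sqrt(V**2 + j**2)
B(S) = 1114 + S (B(S) = -4 + (S - 1*(-1118)) = -4 + (S + 1118) = -4 + (1118 + S) = 1114 + S)
m(p) = -1431 + sqrt(576 + p**2) (m(p) = (-755 + sqrt(p**2 + (-24)**2)) - 676 = (-755 + sqrt(p**2 + 576)) - 676 = (-755 + sqrt(576 + p**2)) - 676 = -1431 + sqrt(576 + p**2))
(2263850 + m(-1275))*(3324573 + B(-971)) = (2263850 + (-1431 + sqrt(576 + (-1275)**2)))*(3324573 + (1114 - 971)) = (2263850 + (-1431 + sqrt(576 + 1625625)))*(3324573 + 143) = (2263850 + (-1431 + sqrt(1626201)))*3324716 = (2263850 + (-1431 + 3*sqrt(180689)))*3324716 = (2262419 + 3*sqrt(180689))*3324716 = 7521900648004 + 9974148*sqrt(180689)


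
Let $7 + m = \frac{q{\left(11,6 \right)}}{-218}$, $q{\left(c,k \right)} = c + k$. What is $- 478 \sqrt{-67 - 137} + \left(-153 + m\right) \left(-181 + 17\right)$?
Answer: $\frac{2861554}{109} - 956 i \sqrt{51} \approx 26253.0 - 6827.2 i$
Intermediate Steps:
$m = - \frac{1543}{218}$ ($m = -7 + \frac{11 + 6}{-218} = -7 + 17 \left(- \frac{1}{218}\right) = -7 - \frac{17}{218} = - \frac{1543}{218} \approx -7.078$)
$- 478 \sqrt{-67 - 137} + \left(-153 + m\right) \left(-181 + 17\right) = - 478 \sqrt{-67 - 137} + \left(-153 - \frac{1543}{218}\right) \left(-181 + 17\right) = - 478 \sqrt{-204} - - \frac{2861554}{109} = - 478 \cdot 2 i \sqrt{51} + \frac{2861554}{109} = - 956 i \sqrt{51} + \frac{2861554}{109} = \frac{2861554}{109} - 956 i \sqrt{51}$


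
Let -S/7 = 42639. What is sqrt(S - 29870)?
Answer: I*sqrt(328343) ≈ 573.01*I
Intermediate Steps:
S = -298473 (S = -7*42639 = -298473)
sqrt(S - 29870) = sqrt(-298473 - 29870) = sqrt(-328343) = I*sqrt(328343)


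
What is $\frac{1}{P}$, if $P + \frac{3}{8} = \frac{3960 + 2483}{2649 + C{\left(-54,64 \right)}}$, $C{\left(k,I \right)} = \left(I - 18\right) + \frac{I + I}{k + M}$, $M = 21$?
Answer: $\frac{710456}{1434531} \approx 0.49525$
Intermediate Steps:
$C{\left(k,I \right)} = -18 + I + \frac{2 I}{21 + k}$ ($C{\left(k,I \right)} = \left(I - 18\right) + \frac{I + I}{k + 21} = \left(-18 + I\right) + \frac{2 I}{21 + k} = -18 + I + \frac{2 I}{21 + k}$)
$P = \frac{1434531}{710456}$ ($P = - \frac{3}{8} + \frac{3960 + 2483}{2649 + \frac{-378 - -972 + 23 \cdot 64 + 64 \left(-54\right)}{21 - 54}} = - \frac{3}{8} + \frac{6443}{2649 + \frac{-378 + 972 + 1472 - 3456}{-33}} = - \frac{3}{8} + \frac{6443}{2649 - - \frac{1390}{33}} = - \frac{3}{8} + \frac{6443}{2649 + \frac{1390}{33}} = - \frac{3}{8} + \frac{6443}{\frac{88807}{33}} = - \frac{3}{8} + 6443 \cdot \frac{33}{88807} = - \frac{3}{8} + \frac{212619}{88807} = \frac{1434531}{710456} \approx 2.0192$)
$\frac{1}{P} = \frac{1}{\frac{1434531}{710456}} = \frac{710456}{1434531}$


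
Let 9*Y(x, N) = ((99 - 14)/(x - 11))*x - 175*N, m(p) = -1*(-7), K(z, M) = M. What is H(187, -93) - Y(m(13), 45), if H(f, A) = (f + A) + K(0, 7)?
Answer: 35731/36 ≈ 992.53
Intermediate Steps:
m(p) = 7
Y(x, N) = -175*N/9 + 85*x/(9*(-11 + x)) (Y(x, N) = (((99 - 14)/(x - 11))*x - 175*N)/9 = ((85/(-11 + x))*x - 175*N)/9 = (85*x/(-11 + x) - 175*N)/9 = (-175*N + 85*x/(-11 + x))/9 = -175*N/9 + 85*x/(9*(-11 + x)))
H(f, A) = 7 + A + f (H(f, A) = (f + A) + 7 = (A + f) + 7 = 7 + A + f)
H(187, -93) - Y(m(13), 45) = (7 - 93 + 187) - 5*(17*7 + 385*45 - 35*45*7)/(9*(-11 + 7)) = 101 - 5*(119 + 17325 - 11025)/(9*(-4)) = 101 - 5*(-1)*6419/(9*4) = 101 - 1*(-32095/36) = 101 + 32095/36 = 35731/36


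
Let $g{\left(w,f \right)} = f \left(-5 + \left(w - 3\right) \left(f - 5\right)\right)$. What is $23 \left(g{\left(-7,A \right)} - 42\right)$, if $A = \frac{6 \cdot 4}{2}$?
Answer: $-21666$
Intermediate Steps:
$A = 12$ ($A = 24 \cdot \frac{1}{2} = 12$)
$g{\left(w,f \right)} = f \left(-5 + \left(-5 + f\right) \left(-3 + w\right)\right)$ ($g{\left(w,f \right)} = f \left(-5 + \left(-3 + w\right) \left(-5 + f\right)\right) = f \left(-5 + \left(-5 + f\right) \left(-3 + w\right)\right)$)
$23 \left(g{\left(-7,A \right)} - 42\right) = 23 \left(12 \left(10 - -35 - 36 + 12 \left(-7\right)\right) - 42\right) = 23 \left(12 \left(10 + 35 - 36 - 84\right) - 42\right) = 23 \left(12 \left(-75\right) - 42\right) = 23 \left(-900 - 42\right) = 23 \left(-942\right) = -21666$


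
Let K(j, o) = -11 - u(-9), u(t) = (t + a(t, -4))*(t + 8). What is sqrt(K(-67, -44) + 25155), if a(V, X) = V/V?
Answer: 4*sqrt(1571) ≈ 158.54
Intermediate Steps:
a(V, X) = 1
u(t) = (1 + t)*(8 + t) (u(t) = (t + 1)*(t + 8) = (1 + t)*(8 + t))
K(j, o) = -19 (K(j, o) = -11 - (8 + (-9)**2 + 9*(-9)) = -11 - (8 + 81 - 81) = -11 - 1*8 = -11 - 8 = -19)
sqrt(K(-67, -44) + 25155) = sqrt(-19 + 25155) = sqrt(25136) = 4*sqrt(1571)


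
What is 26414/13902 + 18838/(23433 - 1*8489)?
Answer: 164154173/51937872 ≈ 3.1606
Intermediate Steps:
26414/13902 + 18838/(23433 - 1*8489) = 26414*(1/13902) + 18838/(23433 - 8489) = 13207/6951 + 18838/14944 = 13207/6951 + 18838*(1/14944) = 13207/6951 + 9419/7472 = 164154173/51937872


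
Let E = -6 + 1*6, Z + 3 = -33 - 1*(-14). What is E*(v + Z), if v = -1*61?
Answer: 0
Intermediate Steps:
v = -61
Z = -22 (Z = -3 + (-33 - 1*(-14)) = -3 + (-33 + 14) = -3 - 19 = -22)
E = 0 (E = -6 + 6 = 0)
E*(v + Z) = 0*(-61 - 22) = 0*(-83) = 0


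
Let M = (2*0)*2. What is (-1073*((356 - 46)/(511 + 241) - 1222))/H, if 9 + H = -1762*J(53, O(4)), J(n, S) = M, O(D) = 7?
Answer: -492847141/3384 ≈ -1.4564e+5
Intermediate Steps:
M = 0 (M = 0*2 = 0)
J(n, S) = 0
H = -9 (H = -9 - 1762*0 = -9 + 0 = -9)
(-1073*((356 - 46)/(511 + 241) - 1222))/H = -1073*((356 - 46)/(511 + 241) - 1222)/(-9) = -1073*(310/752 - 1222)*(-⅑) = -1073*(310*(1/752) - 1222)*(-⅑) = -1073*(155/376 - 1222)*(-⅑) = -1073*(-459317/376)*(-⅑) = (492847141/376)*(-⅑) = -492847141/3384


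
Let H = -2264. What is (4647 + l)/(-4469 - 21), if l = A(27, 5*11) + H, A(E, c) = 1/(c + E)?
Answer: -195407/368180 ≈ -0.53074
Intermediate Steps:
A(E, c) = 1/(E + c)
l = -185647/82 (l = 1/(27 + 5*11) - 2264 = 1/(27 + 55) - 2264 = 1/82 - 2264 = -185647/82 ≈ -2264.0)
(4647 + l)/(-4469 - 21) = (4647 - 185647/82)/(-4469 - 21) = (195407/82)/(-4490) = (195407/82)*(-1/4490) = -195407/368180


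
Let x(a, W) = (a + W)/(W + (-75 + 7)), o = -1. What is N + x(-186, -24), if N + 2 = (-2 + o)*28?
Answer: -3851/46 ≈ -83.717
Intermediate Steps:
N = -86 (N = -2 + (-2 - 1)*28 = -2 - 3*28 = -2 - 84 = -86)
x(a, W) = (W + a)/(-68 + W) (x(a, W) = (W + a)/(W - 68) = (W + a)/(-68 + W))
N + x(-186, -24) = -86 + (-24 - 186)/(-68 - 24) = -86 - 210/(-92) = -86 - 1/92*(-210) = -86 + 105/46 = -3851/46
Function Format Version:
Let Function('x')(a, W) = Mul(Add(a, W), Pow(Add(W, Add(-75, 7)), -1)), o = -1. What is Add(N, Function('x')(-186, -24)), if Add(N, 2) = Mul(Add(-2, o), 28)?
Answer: Rational(-3851, 46) ≈ -83.717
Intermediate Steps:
N = -86 (N = Add(-2, Mul(Add(-2, -1), 28)) = Add(-2, Mul(-3, 28)) = Add(-2, -84) = -86)
Function('x')(a, W) = Mul(Pow(Add(-68, W), -1), Add(W, a)) (Function('x')(a, W) = Mul(Add(W, a), Pow(Add(W, -68), -1)) = Mul(Add(W, a), Pow(Add(-68, W), -1)) = Mul(Pow(Add(-68, W), -1), Add(W, a)))
Add(N, Function('x')(-186, -24)) = Add(-86, Mul(Pow(Add(-68, -24), -1), Add(-24, -186))) = Add(-86, Mul(Pow(-92, -1), -210)) = Add(-86, Mul(Rational(-1, 92), -210)) = Add(-86, Rational(105, 46)) = Rational(-3851, 46)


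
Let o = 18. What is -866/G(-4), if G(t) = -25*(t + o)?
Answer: 433/175 ≈ 2.4743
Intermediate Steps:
G(t) = -450 - 25*t (G(t) = -25*(t + 18) = -25*(18 + t) = -450 - 25*t)
-866/G(-4) = -866/(-450 - 25*(-4)) = -866/(-450 + 100) = -866/(-350) = -866*(-1/350) = 433/175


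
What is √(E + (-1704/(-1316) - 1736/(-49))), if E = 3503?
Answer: √7819249/47 ≈ 59.496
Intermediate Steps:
√(E + (-1704/(-1316) - 1736/(-49))) = √(3503 + (-1704/(-1316) - 1736/(-49))) = √(3503 + (-1704*(-1/1316) - 1736*(-1/49))) = √(3503 + (426/329 + 248/7)) = √(3503 + 1726/47) = √(166367/47) = √7819249/47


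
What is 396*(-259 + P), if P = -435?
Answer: -274824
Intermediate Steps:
396*(-259 + P) = 396*(-259 - 435) = 396*(-694) = -274824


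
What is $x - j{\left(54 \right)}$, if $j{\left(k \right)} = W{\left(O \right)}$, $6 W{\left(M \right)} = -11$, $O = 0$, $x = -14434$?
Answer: $- \frac{86593}{6} \approx -14432.0$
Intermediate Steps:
$W{\left(M \right)} = - \frac{11}{6}$ ($W{\left(M \right)} = \frac{1}{6} \left(-11\right) = - \frac{11}{6}$)
$j{\left(k \right)} = - \frac{11}{6}$
$x - j{\left(54 \right)} = -14434 - - \frac{11}{6} = -14434 + \frac{11}{6} = - \frac{86593}{6}$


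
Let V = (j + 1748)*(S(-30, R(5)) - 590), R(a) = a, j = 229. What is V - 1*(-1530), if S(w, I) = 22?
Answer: -1121406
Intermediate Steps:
V = -1122936 (V = (229 + 1748)*(22 - 590) = 1977*(-568) = -1122936)
V - 1*(-1530) = -1122936 - 1*(-1530) = -1122936 + 1530 = -1121406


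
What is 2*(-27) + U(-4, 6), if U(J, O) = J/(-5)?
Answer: -266/5 ≈ -53.200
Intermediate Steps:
U(J, O) = -J/5 (U(J, O) = J*(-⅕) = -J/5)
2*(-27) + U(-4, 6) = 2*(-27) - ⅕*(-4) = -54 + ⅘ = -266/5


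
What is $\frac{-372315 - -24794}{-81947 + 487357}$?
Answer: $- \frac{347521}{405410} \approx -0.85721$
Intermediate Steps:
$\frac{-372315 - -24794}{-81947 + 487357} = \frac{-372315 + 24794}{405410} = \left(-347521\right) \frac{1}{405410} = - \frac{347521}{405410}$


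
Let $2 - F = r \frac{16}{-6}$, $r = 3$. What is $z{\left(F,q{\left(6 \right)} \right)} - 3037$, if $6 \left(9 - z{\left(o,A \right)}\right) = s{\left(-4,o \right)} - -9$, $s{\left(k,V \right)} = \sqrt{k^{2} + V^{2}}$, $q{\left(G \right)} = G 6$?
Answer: $- \frac{6059}{2} - \frac{\sqrt{29}}{3} \approx -3031.3$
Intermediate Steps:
$q{\left(G \right)} = 6 G$
$s{\left(k,V \right)} = \sqrt{V^{2} + k^{2}}$
$F = 10$ ($F = 2 - 3 \frac{16}{-6} = 2 - 3 \cdot 16 \left(- \frac{1}{6}\right) = 2 - 3 \left(- \frac{8}{3}\right) = 2 - -8 = 2 + 8 = 10$)
$z{\left(o,A \right)} = \frac{15}{2} - \frac{\sqrt{16 + o^{2}}}{6}$ ($z{\left(o,A \right)} = 9 - \frac{\sqrt{o^{2} + \left(-4\right)^{2}} - -9}{6} = 9 - \frac{\sqrt{o^{2} + 16} + 9}{6} = 9 - \frac{\sqrt{16 + o^{2}} + 9}{6} = 9 - \frac{9 + \sqrt{16 + o^{2}}}{6} = 9 - \left(\frac{3}{2} + \frac{\sqrt{16 + o^{2}}}{6}\right) = \frac{15}{2} - \frac{\sqrt{16 + o^{2}}}{6}$)
$z{\left(F,q{\left(6 \right)} \right)} - 3037 = \left(\frac{15}{2} - \frac{\sqrt{16 + 10^{2}}}{6}\right) - 3037 = \left(\frac{15}{2} - \frac{\sqrt{16 + 100}}{6}\right) - 3037 = \left(\frac{15}{2} - \frac{\sqrt{116}}{6}\right) - 3037 = \left(\frac{15}{2} - \frac{2 \sqrt{29}}{6}\right) - 3037 = \left(\frac{15}{2} - \frac{\sqrt{29}}{3}\right) - 3037 = - \frac{6059}{2} - \frac{\sqrt{29}}{3}$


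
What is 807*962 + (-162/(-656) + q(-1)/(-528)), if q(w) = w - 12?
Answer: 16806084311/21648 ≈ 7.7633e+5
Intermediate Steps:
q(w) = -12 + w
807*962 + (-162/(-656) + q(-1)/(-528)) = 807*962 + (-162/(-656) + (-12 - 1)/(-528)) = 776334 + (-162*(-1/656) - 13*(-1/528)) = 776334 + (81/328 + 13/528) = 776334 + 5879/21648 = 16806084311/21648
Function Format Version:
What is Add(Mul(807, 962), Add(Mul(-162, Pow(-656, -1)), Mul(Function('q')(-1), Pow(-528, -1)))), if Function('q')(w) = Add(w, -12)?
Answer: Rational(16806084311, 21648) ≈ 7.7633e+5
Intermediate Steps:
Function('q')(w) = Add(-12, w)
Add(Mul(807, 962), Add(Mul(-162, Pow(-656, -1)), Mul(Function('q')(-1), Pow(-528, -1)))) = Add(Mul(807, 962), Add(Mul(-162, Pow(-656, -1)), Mul(Add(-12, -1), Pow(-528, -1)))) = Add(776334, Add(Mul(-162, Rational(-1, 656)), Mul(-13, Rational(-1, 528)))) = Add(776334, Add(Rational(81, 328), Rational(13, 528))) = Add(776334, Rational(5879, 21648)) = Rational(16806084311, 21648)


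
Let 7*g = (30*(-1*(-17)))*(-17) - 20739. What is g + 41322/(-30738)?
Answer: -150710516/35861 ≈ -4202.6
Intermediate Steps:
g = -29409/7 (g = ((30*(-1*(-17)))*(-17) - 20739)/7 = ((30*17)*(-17) - 20739)/7 = (510*(-17) - 20739)/7 = (-8670 - 20739)/7 = (⅐)*(-29409) = -29409/7 ≈ -4201.3)
g + 41322/(-30738) = -29409/7 + 41322/(-30738) = -29409/7 + 41322*(-1/30738) = -29409/7 - 6887/5123 = -150710516/35861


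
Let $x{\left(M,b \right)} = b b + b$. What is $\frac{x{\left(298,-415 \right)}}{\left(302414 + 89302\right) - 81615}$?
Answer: $\frac{57270}{103367} \approx 0.55405$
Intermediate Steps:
$x{\left(M,b \right)} = b + b^{2}$ ($x{\left(M,b \right)} = b^{2} + b = b + b^{2}$)
$\frac{x{\left(298,-415 \right)}}{\left(302414 + 89302\right) - 81615} = \frac{\left(-415\right) \left(1 - 415\right)}{\left(302414 + 89302\right) - 81615} = \frac{\left(-415\right) \left(-414\right)}{391716 - 81615} = \frac{171810}{310101} = 171810 \cdot \frac{1}{310101} = \frac{57270}{103367}$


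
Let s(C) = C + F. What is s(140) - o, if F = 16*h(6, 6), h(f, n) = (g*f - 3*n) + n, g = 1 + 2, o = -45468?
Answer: 45704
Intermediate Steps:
g = 3
h(f, n) = -2*n + 3*f (h(f, n) = (3*f - 3*n) + n = (-3*n + 3*f) + n = -2*n + 3*f)
F = 96 (F = 16*(-2*6 + 3*6) = 16*(-12 + 18) = 16*6 = 96)
s(C) = 96 + C (s(C) = C + 96 = 96 + C)
s(140) - o = (96 + 140) - 1*(-45468) = 236 + 45468 = 45704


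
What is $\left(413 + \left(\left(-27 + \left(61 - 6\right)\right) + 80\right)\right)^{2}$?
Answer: $271441$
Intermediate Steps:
$\left(413 + \left(\left(-27 + \left(61 - 6\right)\right) + 80\right)\right)^{2} = \left(413 + \left(\left(-27 + 55\right) + 80\right)\right)^{2} = \left(413 + \left(28 + 80\right)\right)^{2} = \left(413 + 108\right)^{2} = 521^{2} = 271441$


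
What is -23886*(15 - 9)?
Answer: -143316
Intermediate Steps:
-23886*(15 - 9) = -23886*6 = -143316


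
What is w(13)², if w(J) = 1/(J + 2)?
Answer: 1/225 ≈ 0.0044444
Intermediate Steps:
w(J) = 1/(2 + J)
w(13)² = (1/(2 + 13))² = (1/15)² = 1/225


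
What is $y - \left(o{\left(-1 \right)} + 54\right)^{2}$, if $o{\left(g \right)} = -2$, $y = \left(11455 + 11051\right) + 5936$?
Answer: $25738$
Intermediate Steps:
$y = 28442$ ($y = 22506 + 5936 = 28442$)
$y - \left(o{\left(-1 \right)} + 54\right)^{2} = 28442 - \left(-2 + 54\right)^{2} = 28442 - 52^{2} = 28442 - 2704 = 25738$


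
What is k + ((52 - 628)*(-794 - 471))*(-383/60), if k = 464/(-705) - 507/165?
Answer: -36069712693/7755 ≈ -4.6512e+6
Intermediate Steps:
k = -28933/7755 (k = 464*(-1/705) - 507*1/165 = -464/705 - 169/55 = -28933/7755 ≈ -3.7309)
k + ((52 - 628)*(-794 - 471))*(-383/60) = -28933/7755 + ((52 - 628)*(-794 - 471))*(-383/60) = -28933/7755 + (-576*(-1265))*(-383*1/60) = -28933/7755 + 728640*(-383/60) = -28933/7755 - 4651152 = -36069712693/7755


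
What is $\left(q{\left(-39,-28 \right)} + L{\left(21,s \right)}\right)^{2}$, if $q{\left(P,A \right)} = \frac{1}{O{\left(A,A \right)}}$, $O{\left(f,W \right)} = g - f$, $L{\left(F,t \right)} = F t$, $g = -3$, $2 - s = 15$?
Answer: $\frac{46566976}{625} \approx 74507.0$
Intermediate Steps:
$s = -13$ ($s = 2 - 15 = -13$)
$O{\left(f,W \right)} = -3 - f$
$q{\left(P,A \right)} = \frac{1}{-3 - A}$
$\left(q{\left(-39,-28 \right)} + L{\left(21,s \right)}\right)^{2} = \left(- \frac{1}{3 - 28} + 21 \left(-13\right)\right)^{2} = \left(- \frac{1}{-25} - 273\right)^{2} = \left(\left(-1\right) \left(- \frac{1}{25}\right) - 273\right)^{2} = \left(\frac{1}{25} - 273\right)^{2} = \left(- \frac{6824}{25}\right)^{2} = \frac{46566976}{625}$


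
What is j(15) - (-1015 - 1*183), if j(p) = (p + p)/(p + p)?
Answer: 1199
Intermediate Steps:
j(p) = 1 (j(p) = (2*p)/((2*p)) = (2*p)*(1/(2*p)) = 1)
j(15) - (-1015 - 1*183) = 1 - (-1015 - 1*183) = 1 - (-1015 - 183) = 1 - 1*(-1198) = 1 + 1198 = 1199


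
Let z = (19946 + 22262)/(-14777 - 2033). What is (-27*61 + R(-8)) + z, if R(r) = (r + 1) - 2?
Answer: -13939784/8405 ≈ -1658.5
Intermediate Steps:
R(r) = -1 + r (R(r) = (1 + r) - 2 = -1 + r)
z = -21104/8405 (z = 42208/(-16810) = 42208*(-1/16810) = -21104/8405 ≈ -2.5109)
(-27*61 + R(-8)) + z = (-27*61 + (-1 - 8)) - 21104/8405 = (-1647 - 9) - 21104/8405 = -1656 - 21104/8405 = -13939784/8405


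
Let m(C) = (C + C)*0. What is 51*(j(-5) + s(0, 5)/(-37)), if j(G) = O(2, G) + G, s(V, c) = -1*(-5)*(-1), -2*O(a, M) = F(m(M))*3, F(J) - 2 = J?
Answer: -14841/37 ≈ -401.11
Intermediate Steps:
m(C) = 0 (m(C) = (2*C)*0 = 0)
F(J) = 2 + J
O(a, M) = -3 (O(a, M) = -(2 + 0)*3/2 = -3)
s(V, c) = -5 (s(V, c) = 5*(-1) = -5)
j(G) = -3 + G
51*(j(-5) + s(0, 5)/(-37)) = 51*((-3 - 5) - 5/(-37)) = 51*(-8 - 5*(-1/37)) = 51*(-8 + 5/37) = 51*(-291/37) = -14841/37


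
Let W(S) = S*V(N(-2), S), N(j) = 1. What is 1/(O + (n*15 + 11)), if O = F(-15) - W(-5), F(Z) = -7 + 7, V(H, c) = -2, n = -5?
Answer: -1/74 ≈ -0.013514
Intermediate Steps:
F(Z) = 0
W(S) = -2*S (W(S) = S*(-2) = -2*S)
O = -10 (O = 0 - (-2)*(-5) = 0 - 1*10 = 0 - 10 = -10)
1/(O + (n*15 + 11)) = 1/(-10 + (-5*15 + 11)) = 1/(-10 + (-75 + 11)) = 1/(-10 - 64) = 1/(-74) = -1/74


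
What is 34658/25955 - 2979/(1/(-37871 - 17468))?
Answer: 4278808471013/25955 ≈ 1.6485e+8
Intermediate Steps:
34658/25955 - 2979/(1/(-37871 - 17468)) = 34658*(1/25955) - 2979/(1/(-55339)) = 34658/25955 - 2979/(-1/55339) = 34658/25955 - 2979*(-55339) = 34658/25955 + 164854881 = 4278808471013/25955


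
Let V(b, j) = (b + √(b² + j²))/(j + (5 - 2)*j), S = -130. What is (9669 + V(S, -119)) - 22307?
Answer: -3007779/238 - √31061/476 ≈ -12638.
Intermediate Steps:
V(b, j) = (b + √(b² + j²))/(4*j) (V(b, j) = (b + √(b² + j²))/(j + 3*j) = (b + √(b² + j²))/((4*j)) = (b + √(b² + j²))*(1/(4*j)) = (b + √(b² + j²))/(4*j))
(9669 + V(S, -119)) - 22307 = (9669 + (¼)*(-130 + √((-130)² + (-119)²))/(-119)) - 22307 = (9669 + (¼)*(-1/119)*(-130 + √(16900 + 14161))) - 22307 = (9669 + (¼)*(-1/119)*(-130 + √31061)) - 22307 = (9669 + (65/238 - √31061/476)) - 22307 = (2301287/238 - √31061/476) - 22307 = -3007779/238 - √31061/476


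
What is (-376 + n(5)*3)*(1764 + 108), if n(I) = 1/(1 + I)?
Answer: -702936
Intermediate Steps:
(-376 + n(5)*3)*(1764 + 108) = (-376 + 3/(1 + 5))*(1764 + 108) = (-376 + 3/6)*1872 = (-376 + (⅙)*3)*1872 = (-376 + ½)*1872 = -751/2*1872 = -702936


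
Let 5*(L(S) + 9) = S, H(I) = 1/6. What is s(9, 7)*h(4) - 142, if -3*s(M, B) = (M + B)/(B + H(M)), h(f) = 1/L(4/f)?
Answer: -67126/473 ≈ -141.92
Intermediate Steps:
H(I) = ⅙
L(S) = -9 + S/5
h(f) = 1/(-9 + 4/(5*f)) (h(f) = 1/(-9 + (4/f)/5) = 1/(-9 + 4/(5*f)))
s(M, B) = -(B + M)/(3*(⅙ + B)) (s(M, B) = -(M + B)/(3*(B + ⅙)) = -(B + M)/(3*(⅙ + B)))
s(9, 7)*h(4) - 142 = (2*(-1*7 - 1*9)/(1 + 6*7))*(-5*4/(-4 + 45*4)) - 142 = (2*(-7 - 9)/(1 + 42))*(-5*4/(-4 + 180)) - 142 = (2*(-16)/43)*(-5*4/176) - 142 = (2*(1/43)*(-16))*(-5*4*1/176) - 142 = -32/43*(-5/44) - 142 = 40/473 - 142 = -67126/473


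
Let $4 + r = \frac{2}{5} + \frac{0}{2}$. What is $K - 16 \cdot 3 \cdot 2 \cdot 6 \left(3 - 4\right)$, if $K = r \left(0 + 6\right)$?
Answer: $\frac{2772}{5} \approx 554.4$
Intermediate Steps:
$r = - \frac{18}{5}$ ($r = -4 + \left(\frac{2}{5} + \frac{0}{2}\right) = -4 + \left(2 \cdot \frac{1}{5} + 0 \cdot \frac{1}{2}\right) = -4 + \left(\frac{2}{5} + 0\right) = -4 + \frac{2}{5} = - \frac{18}{5} \approx -3.6$)
$K = - \frac{108}{5}$ ($K = - \frac{18 \left(0 + 6\right)}{5} = \left(- \frac{18}{5}\right) 6 = - \frac{108}{5} \approx -21.6$)
$K - 16 \cdot 3 \cdot 2 \cdot 6 \left(3 - 4\right) = - \frac{108}{5} - 16 \cdot 3 \cdot 2 \cdot 6 \left(3 - 4\right) = - \frac{108}{5} - 16 \cdot 6 \cdot 6 \left(-1\right) = - \frac{108}{5} - 16 \cdot 6 \left(-6\right) = - \frac{108}{5} - -576 = - \frac{108}{5} + 576 = \frac{2772}{5}$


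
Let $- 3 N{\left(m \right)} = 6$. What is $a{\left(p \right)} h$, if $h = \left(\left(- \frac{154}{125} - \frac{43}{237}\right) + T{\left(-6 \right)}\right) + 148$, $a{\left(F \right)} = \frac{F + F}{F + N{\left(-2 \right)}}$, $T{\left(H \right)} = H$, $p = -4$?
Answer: $\frac{16659508}{88875} \approx 187.45$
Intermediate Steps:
$N{\left(m \right)} = -2$ ($N{\left(m \right)} = \left(- \frac{1}{3}\right) 6 = -2$)
$a{\left(F \right)} = \frac{2 F}{-2 + F}$ ($a{\left(F \right)} = \frac{F + F}{F - 2} = \frac{2 F}{-2 + F}$)
$h = \frac{4164877}{29625}$ ($h = \left(\left(- \frac{154}{125} - \frac{43}{237}\right) - 6\right) + 148 = \left(- \frac{41873}{29625} - 6\right) + 148 = - \frac{219623}{29625} + 148 = \frac{4164877}{29625} \approx 140.59$)
$a{\left(p \right)} h = 2 \left(-4\right) \frac{1}{-2 - 4} \cdot \frac{4164877}{29625} = 2 \left(-4\right) \frac{1}{-6} \cdot \frac{4164877}{29625} = 2 \left(-4\right) \left(- \frac{1}{6}\right) \frac{4164877}{29625} = \frac{4}{3} \cdot \frac{4164877}{29625} = \frac{16659508}{88875}$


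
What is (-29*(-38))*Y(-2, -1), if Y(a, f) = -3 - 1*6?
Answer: -9918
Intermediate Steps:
Y(a, f) = -9 (Y(a, f) = -3 - 6 = -9)
(-29*(-38))*Y(-2, -1) = -29*(-38)*(-9) = 1102*(-9) = -9918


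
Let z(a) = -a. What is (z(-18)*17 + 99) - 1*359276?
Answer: -358871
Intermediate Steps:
(z(-18)*17 + 99) - 1*359276 = (-1*(-18)*17 + 99) - 1*359276 = (18*17 + 99) - 359276 = (306 + 99) - 359276 = 405 - 359276 = -358871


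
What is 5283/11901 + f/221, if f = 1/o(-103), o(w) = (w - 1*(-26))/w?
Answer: 30375538/67506439 ≈ 0.44997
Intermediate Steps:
o(w) = (26 + w)/w (o(w) = (w + 26)/w = (26 + w)/w)
f = 103/77 (f = 1/((26 - 103)/(-103)) = 1/(-1/103*(-77)) = 1/(77/103) = 103/77 ≈ 1.3377)
5283/11901 + f/221 = 5283/11901 + (103/77)/221 = 5283*(1/11901) + (103/77)*(1/221) = 1761/3967 + 103/17017 = 30375538/67506439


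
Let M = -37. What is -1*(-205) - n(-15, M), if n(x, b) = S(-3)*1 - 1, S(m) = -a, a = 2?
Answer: 208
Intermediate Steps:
S(m) = -2 (S(m) = -1*2 = -2)
n(x, b) = -3 (n(x, b) = -2*1 - 1 = -2 - 1 = -3)
-1*(-205) - n(-15, M) = -1*(-205) - 1*(-3) = 205 + 3 = 208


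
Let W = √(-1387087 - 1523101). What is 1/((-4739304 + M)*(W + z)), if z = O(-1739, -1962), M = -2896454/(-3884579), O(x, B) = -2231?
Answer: 279564379/4684236709962248598 + 125309*I*√727547/2342118354981124299 ≈ 5.9682e-11 + 4.5636e-11*I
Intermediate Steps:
M = 93434/125309 (M = -2896454*(-1/3884579) = 93434/125309 ≈ 0.74563)
W = 2*I*√727547 (W = √(-2910188) = 2*I*√727547 ≈ 1705.9*I)
z = -2231
1/((-4739304 + M)*(W + z)) = 1/((-4739304 + 93434/125309)*(2*I*√727547 - 2231)) = 1/(-593877351502*(-2231 + 2*I*√727547)/125309) = 1/(1324940371200962/125309 - 1187754703004*I*√727547/125309)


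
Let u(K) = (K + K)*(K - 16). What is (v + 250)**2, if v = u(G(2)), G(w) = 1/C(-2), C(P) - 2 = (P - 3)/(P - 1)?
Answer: 853340944/14641 ≈ 58284.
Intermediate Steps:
C(P) = 2 + (-3 + P)/(-1 + P) (C(P) = 2 + (P - 3)/(P - 1) = 2 + (-3 + P)/(-1 + P))
G(w) = 3/11 (G(w) = 1/((-5 + 3*(-2))/(-1 - 2)) = 1/((-5 - 6)/(-3)) = 1/(-1/3*(-11)) = 1/(11/3) = 3/11)
u(K) = 2*K*(-16 + K) (u(K) = (2*K)*(-16 + K) = 2*K*(-16 + K))
v = -1038/121 (v = 2*(3/11)*(-16 + 3/11) = 2*(3/11)*(-173/11) = -1038/121 ≈ -8.5785)
(v + 250)**2 = (-1038/121 + 250)**2 = (29212/121)**2 = 853340944/14641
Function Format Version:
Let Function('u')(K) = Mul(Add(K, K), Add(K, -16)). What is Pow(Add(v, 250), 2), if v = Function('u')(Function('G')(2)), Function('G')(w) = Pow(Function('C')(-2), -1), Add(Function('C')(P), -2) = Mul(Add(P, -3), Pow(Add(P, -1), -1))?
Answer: Rational(853340944, 14641) ≈ 58284.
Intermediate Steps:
Function('C')(P) = Add(2, Mul(Pow(Add(-1, P), -1), Add(-3, P))) (Function('C')(P) = Add(2, Mul(Add(P, -3), Pow(Add(P, -1), -1))) = Add(2, Mul(Add(-3, P), Pow(Add(-1, P), -1))) = Add(2, Mul(Pow(Add(-1, P), -1), Add(-3, P))))
Function('G')(w) = Rational(3, 11) (Function('G')(w) = Pow(Mul(Pow(Add(-1, -2), -1), Add(-5, Mul(3, -2))), -1) = Pow(Mul(Pow(-3, -1), Add(-5, -6)), -1) = Pow(Mul(Rational(-1, 3), -11), -1) = Pow(Rational(11, 3), -1) = Rational(3, 11))
Function('u')(K) = Mul(2, K, Add(-16, K)) (Function('u')(K) = Mul(Mul(2, K), Add(-16, K)) = Mul(2, K, Add(-16, K)))
v = Rational(-1038, 121) (v = Mul(2, Rational(3, 11), Add(-16, Rational(3, 11))) = Mul(2, Rational(3, 11), Rational(-173, 11)) = Rational(-1038, 121) ≈ -8.5785)
Pow(Add(v, 250), 2) = Pow(Add(Rational(-1038, 121), 250), 2) = Pow(Rational(29212, 121), 2) = Rational(853340944, 14641)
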